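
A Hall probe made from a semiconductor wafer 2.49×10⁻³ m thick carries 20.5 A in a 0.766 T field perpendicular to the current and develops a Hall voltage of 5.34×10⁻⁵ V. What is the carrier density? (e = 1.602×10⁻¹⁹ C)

From V_H = IB/(n e t), n = IB/(V_H e t).
n = (20.5)(0.766)/((5.34×10⁻⁵)(1.602×10⁻¹⁹)(2.49×10⁻³)) ≈ 7.37×10²⁶ m⁻³.

n ≈ 7.37×10²⁶ m⁻³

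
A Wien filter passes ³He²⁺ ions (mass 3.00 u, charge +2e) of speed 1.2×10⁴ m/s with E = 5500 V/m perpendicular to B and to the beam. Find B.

B = 0.46 T

Balance of forces in the selector: qE = qvB ⇒ B = E/v.
B = 5500/1.2×10⁴ = 0.46 T.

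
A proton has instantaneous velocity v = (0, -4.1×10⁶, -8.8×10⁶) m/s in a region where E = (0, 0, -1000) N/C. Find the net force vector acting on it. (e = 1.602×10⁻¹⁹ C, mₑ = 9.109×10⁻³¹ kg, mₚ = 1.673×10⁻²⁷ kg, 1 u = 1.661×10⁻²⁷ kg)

F ≈ (0, 0, -1.60×10⁻¹⁶) N

Only an electric field acts, so F = qE = (1.602×10⁻¹⁹ C)·(0, 0, -1000) = (0, 0, -1.60×10⁻¹⁶) N.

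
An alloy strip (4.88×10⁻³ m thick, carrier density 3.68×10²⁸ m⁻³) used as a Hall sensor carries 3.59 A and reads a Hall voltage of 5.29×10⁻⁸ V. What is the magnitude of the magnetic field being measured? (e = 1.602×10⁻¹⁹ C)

From V_H = IB/(n e t), B = V_H n e t / I.
B = (5.29×10⁻⁸)(3.68×10²⁸)(1.602×10⁻¹⁹)(4.88×10⁻³)/3.59 ≈ 0.424 T.

B ≈ 0.424 T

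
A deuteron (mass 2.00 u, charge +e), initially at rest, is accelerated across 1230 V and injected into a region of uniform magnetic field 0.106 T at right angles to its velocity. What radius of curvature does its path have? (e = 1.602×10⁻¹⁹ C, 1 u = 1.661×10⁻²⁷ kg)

Acceleration: |q|V = ½mv² ⇒ v = √(2|q|V/m) = √(2·1.602×10⁻¹⁹·1230/3.322×10⁻²⁷) ≈ 3.444×10⁵ m/s.
In the field: r = mv/(|q|B) = (3.322×10⁻²⁷)(3.444×10⁵)/((1.602×10⁻¹⁹)(0.106)) ≈ 0.0674 m.

r ≈ 0.0674 m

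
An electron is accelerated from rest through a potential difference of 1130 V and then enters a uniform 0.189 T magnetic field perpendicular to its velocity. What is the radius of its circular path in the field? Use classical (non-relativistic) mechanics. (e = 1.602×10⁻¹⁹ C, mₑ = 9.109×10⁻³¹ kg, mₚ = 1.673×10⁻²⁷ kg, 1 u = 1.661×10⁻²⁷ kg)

Acceleration: |q|V = ½mv² ⇒ v = √(2|q|V/m) = √(2·1.602×10⁻¹⁹·1130/9.109×10⁻³¹) ≈ 1.994×10⁷ m/s.
In the field: r = mv/(|q|B) = (9.109×10⁻³¹)(1.994×10⁷)/((1.602×10⁻¹⁹)(0.189)) ≈ 6.00×10⁻⁴ m.

r ≈ 6.00×10⁻⁴ m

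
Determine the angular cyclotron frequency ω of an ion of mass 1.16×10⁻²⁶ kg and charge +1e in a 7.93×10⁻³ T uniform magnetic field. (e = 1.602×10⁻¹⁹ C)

ω = |q|B/m.
ω = (1.602×10⁻¹⁹)(7.93×10⁻³)/1.16×10⁻²⁶ ≈ 1.10×10⁵ rad/s.

ω ≈ 1.10×10⁵ rad/s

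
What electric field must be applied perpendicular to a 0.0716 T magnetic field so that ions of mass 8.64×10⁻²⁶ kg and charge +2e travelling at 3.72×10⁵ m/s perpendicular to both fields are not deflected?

E = 2.66×10⁴ V/m

For straight-line motion qE = qvB, so E = vB.
E = 3.72×10⁵ × 0.0716 = 2.66×10⁴ V/m.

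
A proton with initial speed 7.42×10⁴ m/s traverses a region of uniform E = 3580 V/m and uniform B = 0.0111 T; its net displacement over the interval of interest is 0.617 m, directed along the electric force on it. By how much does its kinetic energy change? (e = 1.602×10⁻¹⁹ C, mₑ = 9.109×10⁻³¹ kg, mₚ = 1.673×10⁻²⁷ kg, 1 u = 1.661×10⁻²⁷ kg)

ΔKE ≈ 3.54×10⁻¹⁶ J

The magnetic force is always ⟂ v and does no work; only the electric force changes KE.
ΔKE = F_E · d = |q|E d = (1.602×10⁻¹⁹)(3580)(0.617) ≈ 3.54×10⁻¹⁶ J.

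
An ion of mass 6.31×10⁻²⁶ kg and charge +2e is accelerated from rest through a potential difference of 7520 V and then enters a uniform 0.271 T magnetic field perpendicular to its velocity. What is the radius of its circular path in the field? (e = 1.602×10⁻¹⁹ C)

r ≈ 0.201 m

Acceleration: |q|V = ½mv² ⇒ v = √(2|q|V/m) = √(2·3.204×10⁻¹⁹·7520/6.31×10⁻²⁶) ≈ 2.763×10⁵ m/s.
In the field: r = mv/(|q|B) = (6.31×10⁻²⁶)(2.763×10⁵)/((3.204×10⁻¹⁹)(0.271)) ≈ 0.201 m.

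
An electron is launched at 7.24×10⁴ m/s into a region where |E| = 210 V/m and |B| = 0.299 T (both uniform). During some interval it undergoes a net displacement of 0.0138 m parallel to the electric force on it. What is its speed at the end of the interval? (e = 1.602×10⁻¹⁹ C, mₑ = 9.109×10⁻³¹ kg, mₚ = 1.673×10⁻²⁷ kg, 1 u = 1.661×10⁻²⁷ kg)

v_f ≈ 1.01×10⁶ m/s

B does no work; ΔKE = |q|E d.
½mv_f² = ½mv₀² + |q|Ed = ½(9.109×10⁻³¹)(7.24×10⁴)² + (1.602×10⁻¹⁹)(210)(0.0138) ≈ 2.387×10⁻²¹ J + 4.643×10⁻¹⁹ J ≈ 4.666×10⁻¹⁹ J.
v_f = √(2·4.666×10⁻¹⁹/9.109×10⁻³¹) ≈ 1.01×10⁶ m/s.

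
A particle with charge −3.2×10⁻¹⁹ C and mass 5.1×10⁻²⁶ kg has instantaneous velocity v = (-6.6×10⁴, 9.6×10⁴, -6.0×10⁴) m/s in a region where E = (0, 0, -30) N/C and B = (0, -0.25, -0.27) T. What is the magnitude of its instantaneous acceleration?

|a| ≈ 2.99×10¹¹ m/s²

v×B = (-4.09×10⁴, -1.78×10⁴, 1.65×10⁴) N/C.
E + v×B = (-4.09×10⁴, -1.78×10⁴, 1.65×10⁴) N/C.
F = q(E + v×B) = (−3.2×10⁻¹⁹ C)·(-4.09×10⁴, -1.78×10⁴, 1.65×10⁴) = (1.31×10⁻¹⁴, 5.70×10⁻¹⁵, -5.27×10⁻¹⁵) N.
|a| = |F|/m = 1.522×10⁻¹⁴/5.1×10⁻²⁶ ≈ 2.99×10¹¹ m/s².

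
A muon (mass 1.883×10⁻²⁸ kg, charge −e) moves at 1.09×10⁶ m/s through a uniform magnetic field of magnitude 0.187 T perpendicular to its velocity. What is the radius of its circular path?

r ≈ 6.85×10⁻³ m

The magnetic force provides the centripetal force: |q|vB = mv²/r.
r = mv/(|q|B) = (1.883×10⁻²⁸)(1.09×10⁶)/((1.602×10⁻¹⁹)(0.187)) ≈ 6.85×10⁻³ m.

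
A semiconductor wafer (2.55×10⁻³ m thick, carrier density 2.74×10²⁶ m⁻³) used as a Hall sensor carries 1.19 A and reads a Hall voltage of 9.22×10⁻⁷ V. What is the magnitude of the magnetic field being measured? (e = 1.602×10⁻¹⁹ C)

B ≈ 0.0867 T

From V_H = IB/(n e t), B = V_H n e t / I.
B = (9.22×10⁻⁷)(2.74×10²⁶)(1.602×10⁻¹⁹)(2.55×10⁻³)/1.19 ≈ 0.0867 T.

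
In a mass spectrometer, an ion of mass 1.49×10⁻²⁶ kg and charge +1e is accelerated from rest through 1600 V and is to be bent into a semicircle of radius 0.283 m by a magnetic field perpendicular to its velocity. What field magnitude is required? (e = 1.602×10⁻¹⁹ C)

v = √(2|q|V/m) = √(2·1.602×10⁻¹⁹·1600/1.49×10⁻²⁶) ≈ 1.855×10⁵ m/s.
B = mv/(|q|r) = (1.49×10⁻²⁶)(1.855×10⁵)/((1.602×10⁻¹⁹)(0.283)) ≈ 0.0610 T.

B ≈ 0.0610 T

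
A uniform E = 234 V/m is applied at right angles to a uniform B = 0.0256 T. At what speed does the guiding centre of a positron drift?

The E×B drift speed is v_d = E/B.
v_d = 234/0.0256 = 9140 m/s.

v_d ≈ 9140 m/s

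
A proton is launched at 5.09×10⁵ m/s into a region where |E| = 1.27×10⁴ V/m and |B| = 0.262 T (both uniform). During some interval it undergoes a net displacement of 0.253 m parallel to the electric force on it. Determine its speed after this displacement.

B does no work; ΔKE = |q|E d.
½mv_f² = ½mv₀² + |q|Ed = ½(1.673×10⁻²⁷)(5.09×10⁵)² + (1.602×10⁻¹⁹)(1.27×10⁴)(0.253) ≈ 2.167×10⁻¹⁶ J + 5.147×10⁻¹⁶ J ≈ 7.315×10⁻¹⁶ J.
v_f = √(2·7.315×10⁻¹⁶/1.673×10⁻²⁷) ≈ 9.35×10⁵ m/s.

v_f ≈ 9.35×10⁵ m/s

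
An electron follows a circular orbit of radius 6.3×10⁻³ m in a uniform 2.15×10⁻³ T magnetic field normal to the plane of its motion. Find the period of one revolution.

The cyclotron period depends only on m, q, B: T = 2πm/(|q|B).
T = 2π(9.109×10⁻³¹)/((1.602×10⁻¹⁹)(2.15×10⁻³)) ≈ 1.66×10⁻⁸ s.

T ≈ 1.66×10⁻⁸ s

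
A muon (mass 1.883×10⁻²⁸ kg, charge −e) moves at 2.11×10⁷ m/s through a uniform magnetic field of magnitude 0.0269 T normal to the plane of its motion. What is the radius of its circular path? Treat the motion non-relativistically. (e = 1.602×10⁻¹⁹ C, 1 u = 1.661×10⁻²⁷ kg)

The magnetic force provides the centripetal force: |q|vB = mv²/r.
r = mv/(|q|B) = (1.883×10⁻²⁸)(2.11×10⁷)/((1.602×10⁻¹⁹)(0.0269)) ≈ 0.922 m.

r ≈ 0.922 m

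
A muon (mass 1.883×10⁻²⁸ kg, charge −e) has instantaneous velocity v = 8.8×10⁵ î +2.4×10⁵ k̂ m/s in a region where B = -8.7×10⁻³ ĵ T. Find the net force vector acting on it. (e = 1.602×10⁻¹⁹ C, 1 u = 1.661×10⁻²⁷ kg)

F ≈ (-3.34×10⁻¹⁶, 0, 1.23×10⁻¹⁵) N

v×B = (2090, 0, -7660) N/C.
F = q v×B = (−1.602×10⁻¹⁹ C)·(2090, 0, -7660) = (-3.34×10⁻¹⁶, 0, 1.23×10⁻¹⁵) N.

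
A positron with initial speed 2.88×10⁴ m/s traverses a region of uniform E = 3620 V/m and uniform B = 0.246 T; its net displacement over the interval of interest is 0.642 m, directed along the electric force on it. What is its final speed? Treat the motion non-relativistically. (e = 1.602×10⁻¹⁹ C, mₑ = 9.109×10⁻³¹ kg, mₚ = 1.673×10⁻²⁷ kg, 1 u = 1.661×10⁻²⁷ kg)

B does no work; ΔKE = |q|E d.
½mv_f² = ½mv₀² + |q|Ed = ½(9.109×10⁻³¹)(2.88×10⁴)² + (1.602×10⁻¹⁹)(3620)(0.642) ≈ 3.778×10⁻²² J + 3.723×10⁻¹⁶ J ≈ 3.723×10⁻¹⁶ J.
v_f = √(2·3.723×10⁻¹⁶/9.109×10⁻³¹) ≈ 2.86×10⁷ m/s.

v_f ≈ 2.86×10⁷ m/s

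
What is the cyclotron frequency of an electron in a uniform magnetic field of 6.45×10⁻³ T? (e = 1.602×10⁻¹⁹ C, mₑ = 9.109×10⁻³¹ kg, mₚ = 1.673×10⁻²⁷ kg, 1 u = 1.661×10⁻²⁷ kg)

f = |q|B/(2πm).
f = (1.602×10⁻¹⁹)(6.45×10⁻³)/(2π·9.109×10⁻³¹) ≈ 1.81×10⁸ Hz.

f ≈ 1.81×10⁸ Hz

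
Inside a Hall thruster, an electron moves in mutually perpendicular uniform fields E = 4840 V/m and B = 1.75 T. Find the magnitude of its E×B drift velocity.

v_d ≈ 2770 m/s

The E×B drift speed is v_d = E/B.
v_d = 4840/1.75 = 2770 m/s.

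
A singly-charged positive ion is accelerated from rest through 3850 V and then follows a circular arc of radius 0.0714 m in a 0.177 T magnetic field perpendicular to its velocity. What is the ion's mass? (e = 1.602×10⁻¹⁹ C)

Combine |q|V = ½mv² and r = mv/(|q|B): eliminate v to get m = qB²r²/(2V).
m = (1.602×10⁻¹⁹)(0.177)²(0.0714)²/(2·3850) ≈ 3.32×10⁻²⁷ kg.

m ≈ 3.32×10⁻²⁷ kg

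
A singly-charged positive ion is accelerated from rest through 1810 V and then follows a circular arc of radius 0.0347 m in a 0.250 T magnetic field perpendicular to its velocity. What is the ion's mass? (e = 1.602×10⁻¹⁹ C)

m ≈ 3.33×10⁻²⁷ kg

Combine |q|V = ½mv² and r = mv/(|q|B): eliminate v to get m = qB²r²/(2V).
m = (1.602×10⁻¹⁹)(0.250)²(0.0347)²/(2·1810) ≈ 3.33×10⁻²⁷ kg.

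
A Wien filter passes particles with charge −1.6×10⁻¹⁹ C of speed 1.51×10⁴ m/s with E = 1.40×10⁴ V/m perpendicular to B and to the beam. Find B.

Balance of forces in the selector: qE = qvB ⇒ B = E/v.
B = 1.40×10⁴/1.51×10⁴ = 0.927 T.

B = 0.927 T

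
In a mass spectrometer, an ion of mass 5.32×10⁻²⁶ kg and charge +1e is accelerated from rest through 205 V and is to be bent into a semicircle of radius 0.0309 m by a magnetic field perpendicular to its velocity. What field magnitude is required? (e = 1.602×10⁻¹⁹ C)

B ≈ 0.378 T

v = √(2|q|V/m) = √(2·1.602×10⁻¹⁹·205/5.32×10⁻²⁶) ≈ 3.514×10⁴ m/s.
B = mv/(|q|r) = (5.32×10⁻²⁶)(3.514×10⁴)/((1.602×10⁻¹⁹)(0.0309)) ≈ 0.378 T.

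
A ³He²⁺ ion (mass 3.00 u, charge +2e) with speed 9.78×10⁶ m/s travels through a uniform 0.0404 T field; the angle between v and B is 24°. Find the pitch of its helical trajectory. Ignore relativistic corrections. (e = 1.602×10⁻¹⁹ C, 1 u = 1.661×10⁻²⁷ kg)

p ≈ 21.6 m

v∥ = v cosθ = 9.78×10⁶·cos24° ≈ 8.934×10⁶ m/s.
T = 2πm/(|q|B) = 2π(4.983×10⁻²⁷)/((3.204×10⁻¹⁹)(0.0404)) ≈ 2.419×10⁻⁶ s.
pitch = v∥ T = (8.934×10⁶)(2.419×10⁻⁶) ≈ 21.6 m.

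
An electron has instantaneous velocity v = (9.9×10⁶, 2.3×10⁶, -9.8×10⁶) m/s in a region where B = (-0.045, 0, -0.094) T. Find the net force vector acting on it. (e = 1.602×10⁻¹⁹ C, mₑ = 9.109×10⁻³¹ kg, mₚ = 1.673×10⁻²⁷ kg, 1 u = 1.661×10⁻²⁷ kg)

v×B = (-2.16×10⁵, 1.37×10⁶, 1.04×10⁵) N/C.
F = q v×B = (−1.602×10⁻¹⁹ C)·(-2.16×10⁵, 1.37×10⁶, 1.04×10⁵) = (3.46×10⁻¹⁴, -2.20×10⁻¹³, -1.66×10⁻¹⁴) N.

F ≈ (3.46×10⁻¹⁴, -2.20×10⁻¹³, -1.66×10⁻¹⁴) N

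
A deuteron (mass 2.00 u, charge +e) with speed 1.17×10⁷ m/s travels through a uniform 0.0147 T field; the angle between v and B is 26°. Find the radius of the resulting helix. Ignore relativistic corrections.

v⊥ = v sinθ = 1.17×10⁷·sin26° ≈ 5.129×10⁶ m/s.
r = m v⊥/(|q|B) = (3.322×10⁻²⁷)(5.129×10⁶)/((1.602×10⁻¹⁹)(0.0147)) ≈ 7.24 m.

r ≈ 7.24 m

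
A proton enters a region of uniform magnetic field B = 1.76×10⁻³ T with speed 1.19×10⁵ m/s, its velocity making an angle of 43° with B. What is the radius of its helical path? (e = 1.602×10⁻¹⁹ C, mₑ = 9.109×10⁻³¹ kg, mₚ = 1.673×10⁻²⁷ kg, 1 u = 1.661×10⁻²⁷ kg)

v⊥ = v sinθ = 1.19×10⁵·sin43° ≈ 8.116×10⁴ m/s.
r = m v⊥/(|q|B) = (1.673×10⁻²⁷)(8.116×10⁴)/((1.602×10⁻¹⁹)(1.76×10⁻³)) ≈ 0.482 m.

r ≈ 0.482 m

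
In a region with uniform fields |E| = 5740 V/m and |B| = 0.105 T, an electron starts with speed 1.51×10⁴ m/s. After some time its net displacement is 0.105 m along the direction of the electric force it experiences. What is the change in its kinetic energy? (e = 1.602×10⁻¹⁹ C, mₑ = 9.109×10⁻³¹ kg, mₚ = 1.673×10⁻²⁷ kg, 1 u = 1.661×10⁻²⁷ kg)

ΔKE ≈ 9.66×10⁻¹⁷ J

The magnetic force is always ⟂ v and does no work; only the electric force changes KE.
ΔKE = F_E · d = |q|E d = (1.602×10⁻¹⁹)(5740)(0.105) ≈ 9.66×10⁻¹⁷ J.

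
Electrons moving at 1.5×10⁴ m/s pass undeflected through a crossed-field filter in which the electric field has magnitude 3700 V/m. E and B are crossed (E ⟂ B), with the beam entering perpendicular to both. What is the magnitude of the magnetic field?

Balance of forces in the selector: qE = qvB ⇒ B = E/v.
B = 3700/1.5×10⁴ = 0.25 T.

B = 0.25 T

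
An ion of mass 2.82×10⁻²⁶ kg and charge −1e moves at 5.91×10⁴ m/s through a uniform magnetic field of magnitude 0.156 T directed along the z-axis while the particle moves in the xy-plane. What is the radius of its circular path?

The magnetic force provides the centripetal force: |q|vB = mv²/r.
r = mv/(|q|B) = (2.82×10⁻²⁶)(5.91×10⁴)/((1.602×10⁻¹⁹)(0.156)) ≈ 0.0667 m.

r ≈ 0.0667 m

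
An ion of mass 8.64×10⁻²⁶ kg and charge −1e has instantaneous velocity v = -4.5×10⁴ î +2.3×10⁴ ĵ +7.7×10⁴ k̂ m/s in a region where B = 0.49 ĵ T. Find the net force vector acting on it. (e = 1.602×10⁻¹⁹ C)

v×B = (-3.77×10⁴, 0, -2.20×10⁴) N/C.
F = q v×B = (−1.602×10⁻¹⁹ C)·(-3.77×10⁴, 0, -2.20×10⁴) = (6.04×10⁻¹⁵, 0, 3.53×10⁻¹⁵) N.

F ≈ (6.04×10⁻¹⁵, 0, 3.53×10⁻¹⁵) N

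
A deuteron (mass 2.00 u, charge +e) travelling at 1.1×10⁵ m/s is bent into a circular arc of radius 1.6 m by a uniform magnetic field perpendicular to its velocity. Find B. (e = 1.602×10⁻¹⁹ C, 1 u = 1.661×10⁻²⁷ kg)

From |q|vB = mv²/r, B = mv/(|q|r).
B = (3.322×10⁻²⁷)(1.1×10⁵)/((1.602×10⁻¹⁹)(1.6)) ≈ 1.4×10⁻³ T.

B ≈ 1.4×10⁻³ T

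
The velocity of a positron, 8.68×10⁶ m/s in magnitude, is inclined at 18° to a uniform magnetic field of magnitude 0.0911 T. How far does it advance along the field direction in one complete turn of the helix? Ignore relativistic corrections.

p ≈ 3.24×10⁻³ m

v∥ = v cosθ = 8.68×10⁶·cos18° ≈ 8.255×10⁶ m/s.
T = 2πm/(|q|B) = 2π(9.109×10⁻³¹)/((1.602×10⁻¹⁹)(0.0911)) ≈ 3.922×10⁻¹⁰ s.
pitch = v∥ T = (8.255×10⁶)(3.922×10⁻¹⁰) ≈ 3.24×10⁻³ m.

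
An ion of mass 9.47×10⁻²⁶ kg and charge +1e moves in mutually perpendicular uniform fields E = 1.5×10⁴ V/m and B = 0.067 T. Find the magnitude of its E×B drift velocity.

v_d ≈ 2.2×10⁵ m/s

The steady drift has the magnetic force balancing the electric force, so v_d = E/B.
v_d = 1.5×10⁴/0.067 = 2.2×10⁵ m/s.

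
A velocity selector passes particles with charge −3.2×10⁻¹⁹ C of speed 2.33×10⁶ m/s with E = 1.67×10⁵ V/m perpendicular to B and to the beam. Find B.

Balance of forces in the selector: qE = qvB ⇒ B = E/v.
B = 1.67×10⁵/2.33×10⁶ = 0.0717 T.

B = 0.0717 T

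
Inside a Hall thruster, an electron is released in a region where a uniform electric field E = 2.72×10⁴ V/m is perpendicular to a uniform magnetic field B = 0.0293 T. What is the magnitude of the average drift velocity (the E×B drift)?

v_d ≈ 9.28×10⁵ m/s

The E×B drift speed is v_d = E/B.
v_d = 2.72×10⁴/0.0293 = 9.28×10⁵ m/s.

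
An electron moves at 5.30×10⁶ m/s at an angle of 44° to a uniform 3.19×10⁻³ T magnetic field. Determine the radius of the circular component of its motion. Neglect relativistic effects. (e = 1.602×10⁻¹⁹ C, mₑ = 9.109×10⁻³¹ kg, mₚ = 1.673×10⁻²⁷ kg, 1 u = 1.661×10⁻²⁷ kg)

v⊥ = v sinθ = 5.30×10⁶·sin44° ≈ 3.682×10⁶ m/s.
r = m v⊥/(|q|B) = (9.109×10⁻³¹)(3.682×10⁶)/((1.602×10⁻¹⁹)(3.19×10⁻³)) ≈ 6.56×10⁻³ m.

r ≈ 6.56×10⁻³ m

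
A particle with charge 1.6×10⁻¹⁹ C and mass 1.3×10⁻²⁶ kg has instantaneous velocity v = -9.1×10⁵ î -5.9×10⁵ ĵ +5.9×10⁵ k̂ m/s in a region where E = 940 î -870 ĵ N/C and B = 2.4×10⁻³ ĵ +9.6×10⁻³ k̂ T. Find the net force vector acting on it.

v×B = (-7080, 8740, -2180) N/C.
E + v×B = (-6140, 7870, -2180) N/C.
F = q(E + v×B) = (1.6×10⁻¹⁹ C)·(-6140, 7870, -2180) = (-9.82×10⁻¹⁶, 1.26×10⁻¹⁵, -3.49×10⁻¹⁶) N.

F ≈ (-9.82×10⁻¹⁶, 1.26×10⁻¹⁵, -3.49×10⁻¹⁶) N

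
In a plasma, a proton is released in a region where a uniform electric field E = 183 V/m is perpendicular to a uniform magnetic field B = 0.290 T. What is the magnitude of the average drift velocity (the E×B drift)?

In crossed fields the guiding centre drifts at v_d = |E×B|/B² = E/B, independent of charge and mass.
v_d = 183/0.290 = 631 m/s.

v_d ≈ 631 m/s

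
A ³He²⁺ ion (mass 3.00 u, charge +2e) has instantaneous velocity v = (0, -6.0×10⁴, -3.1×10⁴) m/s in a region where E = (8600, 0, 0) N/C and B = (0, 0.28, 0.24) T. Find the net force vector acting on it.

v×B = (-5720, 0, 0) N/C.
E + v×B = (2880, 0, 0) N/C.
F = q(E + v×B) = (3.204×10⁻¹⁹ C)·(2880, 0, 0) = (9.23×10⁻¹⁶, 0, 0) N.

F ≈ (9.23×10⁻¹⁶, 0, 0) N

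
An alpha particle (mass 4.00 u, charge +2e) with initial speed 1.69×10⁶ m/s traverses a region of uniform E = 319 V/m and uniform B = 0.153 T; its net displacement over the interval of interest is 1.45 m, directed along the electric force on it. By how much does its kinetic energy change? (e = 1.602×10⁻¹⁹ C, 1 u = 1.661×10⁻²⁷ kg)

The magnetic force is always ⟂ v and does no work; only the electric force changes KE.
ΔKE = F_E · d = |q|E d = (3.204×10⁻¹⁹)(319)(1.45) ≈ 1.48×10⁻¹⁶ J.

ΔKE ≈ 1.48×10⁻¹⁶ J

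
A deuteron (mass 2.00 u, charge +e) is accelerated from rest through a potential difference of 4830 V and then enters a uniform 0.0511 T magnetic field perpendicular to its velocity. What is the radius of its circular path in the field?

r ≈ 0.277 m

Acceleration: |q|V = ½mv² ⇒ v = √(2|q|V/m) = √(2·1.602×10⁻¹⁹·4830/3.322×10⁻²⁷) ≈ 6.825×10⁵ m/s.
In the field: r = mv/(|q|B) = (3.322×10⁻²⁷)(6.825×10⁵)/((1.602×10⁻¹⁹)(0.0511)) ≈ 0.277 m.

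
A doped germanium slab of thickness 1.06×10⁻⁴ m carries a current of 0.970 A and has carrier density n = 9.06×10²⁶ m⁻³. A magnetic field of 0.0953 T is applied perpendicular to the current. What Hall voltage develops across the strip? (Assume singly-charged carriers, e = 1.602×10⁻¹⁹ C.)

V_H = IB/(n e t).
V_H = (0.970)(0.0953)/((9.06×10²⁶)(1.602×10⁻¹⁹)(1.06×10⁻⁴)) ≈ 6.01×10⁻⁶ V.

V_H ≈ 6.01×10⁻⁶ V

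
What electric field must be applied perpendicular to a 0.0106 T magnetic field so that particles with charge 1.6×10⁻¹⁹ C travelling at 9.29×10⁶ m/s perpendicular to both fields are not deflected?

For straight-line motion qE = qvB, so E = vB.
E = 9.29×10⁶ × 0.0106 = 9.85×10⁴ V/m.

E = 9.85×10⁴ V/m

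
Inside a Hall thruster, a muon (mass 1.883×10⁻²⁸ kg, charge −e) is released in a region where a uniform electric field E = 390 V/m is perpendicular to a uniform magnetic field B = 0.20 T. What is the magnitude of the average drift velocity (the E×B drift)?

v_d ≈ 2000 m/s

The steady drift has the magnetic force balancing the electric force, so v_d = E/B.
v_d = 390/0.20 = 2000 m/s.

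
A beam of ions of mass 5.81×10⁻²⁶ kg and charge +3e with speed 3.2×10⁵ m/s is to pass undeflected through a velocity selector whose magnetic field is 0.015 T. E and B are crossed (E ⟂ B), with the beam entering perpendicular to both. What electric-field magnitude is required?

E = 4800 V/m

For straight-line motion qE = qvB, so E = vB.
E = 3.2×10⁵ × 0.015 = 4800 V/m.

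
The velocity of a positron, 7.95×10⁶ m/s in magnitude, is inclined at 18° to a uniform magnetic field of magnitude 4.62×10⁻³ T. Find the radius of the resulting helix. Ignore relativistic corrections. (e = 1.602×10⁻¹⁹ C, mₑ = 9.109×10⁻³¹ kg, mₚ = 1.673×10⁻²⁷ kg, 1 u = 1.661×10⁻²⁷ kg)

r ≈ 3.02×10⁻³ m

v⊥ = v sinθ = 7.95×10⁶·sin18° ≈ 2.457×10⁶ m/s.
r = m v⊥/(|q|B) = (9.109×10⁻³¹)(2.457×10⁶)/((1.602×10⁻¹⁹)(4.62×10⁻³)) ≈ 3.02×10⁻³ m.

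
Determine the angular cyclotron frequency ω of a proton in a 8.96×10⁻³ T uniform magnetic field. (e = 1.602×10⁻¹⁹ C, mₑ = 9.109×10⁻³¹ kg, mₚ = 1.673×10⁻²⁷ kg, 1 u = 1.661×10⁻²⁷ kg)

ω ≈ 8.58×10⁵ rad/s

ω = |q|B/m.
ω = (1.602×10⁻¹⁹)(8.96×10⁻³)/1.673×10⁻²⁷ ≈ 8.58×10⁵ rad/s.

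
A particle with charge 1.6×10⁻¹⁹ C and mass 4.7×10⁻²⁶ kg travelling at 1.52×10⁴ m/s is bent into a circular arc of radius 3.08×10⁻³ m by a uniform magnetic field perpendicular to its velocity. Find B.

From |q|vB = mv²/r, B = mv/(|q|r).
B = (4.7×10⁻²⁶)(1.52×10⁴)/((1.6×10⁻¹⁹)(3.08×10⁻³)) ≈ 1.45 T.

B ≈ 1.45 T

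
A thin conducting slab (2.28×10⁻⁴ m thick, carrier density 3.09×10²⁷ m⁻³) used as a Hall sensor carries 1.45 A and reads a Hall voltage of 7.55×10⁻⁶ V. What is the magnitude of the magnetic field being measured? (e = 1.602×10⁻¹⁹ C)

B ≈ 0.588 T

From V_H = IB/(n e t), B = V_H n e t / I.
B = (7.55×10⁻⁶)(3.09×10²⁷)(1.602×10⁻¹⁹)(2.28×10⁻⁴)/1.45 ≈ 0.588 T.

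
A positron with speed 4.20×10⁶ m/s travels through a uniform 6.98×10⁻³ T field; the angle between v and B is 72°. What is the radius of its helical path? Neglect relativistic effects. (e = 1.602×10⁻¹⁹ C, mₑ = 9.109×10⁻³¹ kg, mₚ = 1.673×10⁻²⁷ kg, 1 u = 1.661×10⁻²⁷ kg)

r ≈ 3.25×10⁻³ m

v⊥ = v sinθ = 4.20×10⁶·sin72° ≈ 3.994×10⁶ m/s.
r = m v⊥/(|q|B) = (9.109×10⁻³¹)(3.994×10⁶)/((1.602×10⁻¹⁹)(6.98×10⁻³)) ≈ 3.25×10⁻³ m.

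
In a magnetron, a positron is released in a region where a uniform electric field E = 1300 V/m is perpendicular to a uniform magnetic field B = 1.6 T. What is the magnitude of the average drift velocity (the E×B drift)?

The steady drift has the magnetic force balancing the electric force, so v_d = E/B.
v_d = 1300/1.6 = 810 m/s.

v_d ≈ 810 m/s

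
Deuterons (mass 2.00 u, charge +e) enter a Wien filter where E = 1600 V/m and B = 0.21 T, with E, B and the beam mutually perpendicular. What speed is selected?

Zero net Lorentz force requires |qE| = |q v×B|, i.e. E = vB.
v = E/B = 1600/0.21 = 7600 m/s.

v = 7600 m/s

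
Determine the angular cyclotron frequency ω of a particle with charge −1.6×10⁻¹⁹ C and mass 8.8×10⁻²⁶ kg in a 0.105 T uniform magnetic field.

ω = |q|B/m.
ω = (1.6×10⁻¹⁹)(0.105)/8.8×10⁻²⁶ ≈ 1.91×10⁵ rad/s.

ω ≈ 1.91×10⁵ rad/s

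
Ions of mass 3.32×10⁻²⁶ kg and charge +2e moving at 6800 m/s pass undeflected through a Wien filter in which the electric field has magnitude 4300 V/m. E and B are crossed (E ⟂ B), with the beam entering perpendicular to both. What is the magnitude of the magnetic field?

Balance of forces in the selector: qE = qvB ⇒ B = E/v.
B = 4300/6800 = 0.63 T.

B = 0.63 T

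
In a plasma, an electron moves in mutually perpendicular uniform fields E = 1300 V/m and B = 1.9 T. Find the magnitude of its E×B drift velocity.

v_d ≈ 680 m/s

In crossed fields the guiding centre drifts at v_d = |E×B|/B² = E/B, independent of charge and mass.
v_d = 1300/1.9 = 680 m/s.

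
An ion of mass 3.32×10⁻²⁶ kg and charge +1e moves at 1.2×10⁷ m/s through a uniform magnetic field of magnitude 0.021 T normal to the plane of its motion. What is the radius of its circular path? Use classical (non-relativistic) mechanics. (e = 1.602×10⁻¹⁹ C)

The magnetic force provides the centripetal force: |q|vB = mv²/r.
r = mv/(|q|B) = (3.32×10⁻²⁶)(1.2×10⁷)/((1.602×10⁻¹⁹)(0.021)) ≈ 120 m.

r ≈ 120 m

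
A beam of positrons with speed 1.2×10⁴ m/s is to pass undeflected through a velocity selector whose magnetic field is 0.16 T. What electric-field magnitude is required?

For straight-line motion qE = qvB, so E = vB.
E = 1.2×10⁴ × 0.16 = 1900 V/m.

E = 1900 V/m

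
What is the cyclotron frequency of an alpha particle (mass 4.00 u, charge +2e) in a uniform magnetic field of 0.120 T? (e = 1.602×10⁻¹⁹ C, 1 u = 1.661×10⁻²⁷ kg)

f ≈ 9.21×10⁵ Hz

f = |q|B/(2πm).
f = (3.204×10⁻¹⁹)(0.120)/(2π·6.644×10⁻²⁷) ≈ 9.21×10⁵ Hz.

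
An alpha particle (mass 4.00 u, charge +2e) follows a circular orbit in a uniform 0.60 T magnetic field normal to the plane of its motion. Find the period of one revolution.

T ≈ 2.2×10⁻⁷ s

The cyclotron period depends only on m, q, B: T = 2πm/(|q|B).
T = 2π(6.644×10⁻²⁷)/((3.204×10⁻¹⁹)(0.60)) ≈ 2.2×10⁻⁷ s.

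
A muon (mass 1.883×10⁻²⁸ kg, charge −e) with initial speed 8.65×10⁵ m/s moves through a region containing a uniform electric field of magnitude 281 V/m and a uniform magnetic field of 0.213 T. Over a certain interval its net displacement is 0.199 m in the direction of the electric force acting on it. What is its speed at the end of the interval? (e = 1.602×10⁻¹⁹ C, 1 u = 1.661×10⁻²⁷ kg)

B does no work; ΔKE = |q|E d.
½mv_f² = ½mv₀² + |q|Ed = ½(1.883×10⁻²⁸)(8.65×10⁵)² + (1.602×10⁻¹⁹)(281)(0.199) ≈ 7.045×10⁻¹⁷ J + 8.958×10⁻¹⁸ J ≈ 7.940×10⁻¹⁷ J.
v_f = √(2·7.940×10⁻¹⁷/1.883×10⁻²⁸) ≈ 9.18×10⁵ m/s.

v_f ≈ 9.18×10⁵ m/s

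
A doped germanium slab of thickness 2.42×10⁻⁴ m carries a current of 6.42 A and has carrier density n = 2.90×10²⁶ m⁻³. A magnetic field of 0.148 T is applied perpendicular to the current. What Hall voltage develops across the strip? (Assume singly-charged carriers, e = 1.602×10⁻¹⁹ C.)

V_H = IB/(n e t).
V_H = (6.42)(0.148)/((2.90×10²⁶)(1.602×10⁻¹⁹)(2.42×10⁻⁴)) ≈ 8.45×10⁻⁵ V.

V_H ≈ 8.45×10⁻⁵ V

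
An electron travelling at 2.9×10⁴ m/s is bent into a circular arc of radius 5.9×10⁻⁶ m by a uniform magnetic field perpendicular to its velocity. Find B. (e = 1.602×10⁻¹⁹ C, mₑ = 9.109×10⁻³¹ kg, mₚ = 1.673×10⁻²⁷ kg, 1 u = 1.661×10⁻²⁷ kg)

From |q|vB = mv²/r, B = mv/(|q|r).
B = (9.109×10⁻³¹)(2.9×10⁴)/((1.602×10⁻¹⁹)(5.9×10⁻⁶)) ≈ 0.028 T.

B ≈ 0.028 T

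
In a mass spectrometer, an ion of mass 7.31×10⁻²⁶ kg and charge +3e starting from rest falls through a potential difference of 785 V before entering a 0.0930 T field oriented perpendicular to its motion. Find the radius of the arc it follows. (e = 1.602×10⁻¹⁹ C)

Acceleration: |q|V = ½mv² ⇒ v = √(2|q|V/m) = √(2·4.806×10⁻¹⁹·785/7.31×10⁻²⁶) ≈ 1.016×10⁵ m/s.
In the field: r = mv/(|q|B) = (7.31×10⁻²⁶)(1.016×10⁵)/((4.806×10⁻¹⁹)(0.0930)) ≈ 0.166 m.

r ≈ 0.166 m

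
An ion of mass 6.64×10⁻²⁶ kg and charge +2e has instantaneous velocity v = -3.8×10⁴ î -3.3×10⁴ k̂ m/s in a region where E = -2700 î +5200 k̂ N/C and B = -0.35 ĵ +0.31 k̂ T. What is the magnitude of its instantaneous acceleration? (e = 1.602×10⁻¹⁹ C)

v×B = (-1.16×10⁴, 1.18×10⁴, 1.33×10⁴) N/C.
E + v×B = (-1.42×10⁴, 1.18×10⁴, 1.85×10⁴) N/C.
F = q(E + v×B) = (3.204×10⁻¹⁹ C)·(-1.42×10⁴, 1.18×10⁴, 1.85×10⁴) = (-4.57×10⁻¹⁵, 3.77×10⁻¹⁵, 5.93×10⁻¹⁵) N.
|a| = |F|/m = 8.380×10⁻¹⁵/6.64×10⁻²⁶ ≈ 1.26×10¹¹ m/s².

|a| ≈ 1.26×10¹¹ m/s²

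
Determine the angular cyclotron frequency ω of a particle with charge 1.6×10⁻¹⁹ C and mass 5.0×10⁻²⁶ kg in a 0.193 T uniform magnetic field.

ω = |q|B/m.
ω = (1.6×10⁻¹⁹)(0.193)/5.0×10⁻²⁶ ≈ 6.18×10⁵ rad/s.

ω ≈ 6.18×10⁵ rad/s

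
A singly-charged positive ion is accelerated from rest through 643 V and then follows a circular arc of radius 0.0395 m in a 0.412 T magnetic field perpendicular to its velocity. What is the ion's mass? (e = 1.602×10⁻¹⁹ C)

Combine |q|V = ½mv² and r = mv/(|q|B): eliminate v to get m = qB²r²/(2V).
m = (1.602×10⁻¹⁹)(0.412)²(0.0395)²/(2·643) ≈ 3.30×10⁻²⁶ kg.

m ≈ 3.30×10⁻²⁶ kg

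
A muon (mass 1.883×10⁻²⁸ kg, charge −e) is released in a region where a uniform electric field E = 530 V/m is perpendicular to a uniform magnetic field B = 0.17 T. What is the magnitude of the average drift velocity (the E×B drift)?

v_d ≈ 3100 m/s

The steady drift has the magnetic force balancing the electric force, so v_d = E/B.
v_d = 530/0.17 = 3100 m/s.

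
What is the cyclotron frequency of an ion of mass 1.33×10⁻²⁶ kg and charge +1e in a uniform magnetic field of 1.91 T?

f = |q|B/(2πm).
f = (1.602×10⁻¹⁹)(1.91)/(2π·1.33×10⁻²⁶) ≈ 3.66×10⁶ Hz.

f ≈ 3.66×10⁶ Hz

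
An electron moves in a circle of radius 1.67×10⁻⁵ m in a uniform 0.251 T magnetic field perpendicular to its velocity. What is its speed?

From |q|vB = mv²/r, v = |q|Br/m.
v = (1.602×10⁻¹⁹)(0.251)(1.67×10⁻⁵)/9.109×10⁻³¹ ≈ 7.37×10⁵ m/s.

v ≈ 7.37×10⁵ m/s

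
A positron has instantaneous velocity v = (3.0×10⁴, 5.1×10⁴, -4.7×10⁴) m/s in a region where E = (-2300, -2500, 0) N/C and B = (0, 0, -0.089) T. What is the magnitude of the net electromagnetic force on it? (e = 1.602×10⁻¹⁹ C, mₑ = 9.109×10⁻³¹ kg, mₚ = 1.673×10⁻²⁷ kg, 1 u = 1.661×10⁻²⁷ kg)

|F| ≈ 1.10×10⁻¹⁵ N

v×B = (-4540, 2670, 0) N/C.
E + v×B = (-6840, 170, 0) N/C.
F = q(E + v×B) = (1.602×10⁻¹⁹ C)·(-6840, 170, 0) = (-1.10×10⁻¹⁵, 2.72×10⁻¹⁷, 0) N.
|F| = 1.10×10⁻¹⁵ N.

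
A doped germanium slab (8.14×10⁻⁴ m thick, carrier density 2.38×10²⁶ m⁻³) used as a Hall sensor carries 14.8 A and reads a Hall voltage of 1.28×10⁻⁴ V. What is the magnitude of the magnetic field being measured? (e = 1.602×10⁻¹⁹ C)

B ≈ 0.268 T

From V_H = IB/(n e t), B = V_H n e t / I.
B = (1.28×10⁻⁴)(2.38×10²⁶)(1.602×10⁻¹⁹)(8.14×10⁻⁴)/14.8 ≈ 0.268 T.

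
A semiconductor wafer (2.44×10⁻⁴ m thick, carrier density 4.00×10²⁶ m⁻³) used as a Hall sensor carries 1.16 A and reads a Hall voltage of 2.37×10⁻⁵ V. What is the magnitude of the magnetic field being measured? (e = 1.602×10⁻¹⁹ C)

B ≈ 0.319 T

From V_H = IB/(n e t), B = V_H n e t / I.
B = (2.37×10⁻⁵)(4.00×10²⁶)(1.602×10⁻¹⁹)(2.44×10⁻⁴)/1.16 ≈ 0.319 T.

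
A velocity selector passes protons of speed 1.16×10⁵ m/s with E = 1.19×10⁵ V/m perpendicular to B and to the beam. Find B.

B = 1.03 T

Balance of forces in the selector: qE = qvB ⇒ B = E/v.
B = 1.19×10⁵/1.16×10⁵ = 1.03 T.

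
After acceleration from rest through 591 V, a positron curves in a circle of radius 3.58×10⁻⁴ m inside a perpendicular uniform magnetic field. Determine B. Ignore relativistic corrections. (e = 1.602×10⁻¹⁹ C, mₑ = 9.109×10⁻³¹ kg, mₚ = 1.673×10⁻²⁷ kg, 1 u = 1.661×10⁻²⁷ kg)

B ≈ 0.229 T

v = √(2|q|V/m) = √(2·1.602×10⁻¹⁹·591/9.109×10⁻³¹) ≈ 1.442×10⁷ m/s.
B = mv/(|q|r) = (9.109×10⁻³¹)(1.442×10⁷)/((1.602×10⁻¹⁹)(3.58×10⁻⁴)) ≈ 0.229 T.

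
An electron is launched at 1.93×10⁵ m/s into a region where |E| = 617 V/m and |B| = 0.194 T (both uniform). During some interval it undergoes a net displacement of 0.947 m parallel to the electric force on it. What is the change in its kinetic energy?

ΔKE ≈ 9.36×10⁻¹⁷ J

The magnetic force is always ⟂ v and does no work; only the electric force changes KE.
ΔKE = F_E · d = |q|E d = (1.602×10⁻¹⁹)(617)(0.947) ≈ 9.36×10⁻¹⁷ J.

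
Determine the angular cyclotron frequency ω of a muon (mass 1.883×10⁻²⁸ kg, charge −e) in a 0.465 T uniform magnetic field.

ω = |q|B/m.
ω = (1.602×10⁻¹⁹)(0.465)/1.883×10⁻²⁸ ≈ 3.96×10⁸ rad/s.

ω ≈ 3.96×10⁸ rad/s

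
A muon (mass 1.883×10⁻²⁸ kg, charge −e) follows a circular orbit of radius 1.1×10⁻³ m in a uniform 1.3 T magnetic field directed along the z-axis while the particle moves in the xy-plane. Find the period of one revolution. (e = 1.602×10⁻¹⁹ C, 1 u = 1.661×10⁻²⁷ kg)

T ≈ 5.7×10⁻⁹ s

The cyclotron period depends only on m, q, B: T = 2πm/(|q|B).
T = 2π(1.883×10⁻²⁸)/((1.602×10⁻¹⁹)(1.3)) ≈ 5.7×10⁻⁹ s.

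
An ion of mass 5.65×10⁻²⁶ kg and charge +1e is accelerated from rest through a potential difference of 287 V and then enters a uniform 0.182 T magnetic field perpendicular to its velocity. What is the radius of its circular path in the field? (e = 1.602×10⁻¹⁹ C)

r ≈ 0.0782 m

Acceleration: |q|V = ½mv² ⇒ v = √(2|q|V/m) = √(2·1.602×10⁻¹⁹·287/5.65×10⁻²⁶) ≈ 4.034×10⁴ m/s.
In the field: r = mv/(|q|B) = (5.65×10⁻²⁶)(4.034×10⁴)/((1.602×10⁻¹⁹)(0.182)) ≈ 0.0782 m.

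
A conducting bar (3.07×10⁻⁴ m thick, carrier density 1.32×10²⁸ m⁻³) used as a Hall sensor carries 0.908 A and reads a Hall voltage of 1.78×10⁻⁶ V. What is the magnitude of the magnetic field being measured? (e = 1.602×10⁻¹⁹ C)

B ≈ 1.27 T

From V_H = IB/(n e t), B = V_H n e t / I.
B = (1.78×10⁻⁶)(1.32×10²⁸)(1.602×10⁻¹⁹)(3.07×10⁻⁴)/0.908 ≈ 1.27 T.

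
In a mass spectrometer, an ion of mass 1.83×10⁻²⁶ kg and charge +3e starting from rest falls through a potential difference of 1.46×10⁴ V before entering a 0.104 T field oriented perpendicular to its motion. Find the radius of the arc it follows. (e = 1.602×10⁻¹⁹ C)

r ≈ 0.321 m

Acceleration: |q|V = ½mv² ⇒ v = √(2|q|V/m) = √(2·4.806×10⁻¹⁹·1.46×10⁴/1.83×10⁻²⁶) ≈ 8.757×10⁵ m/s.
In the field: r = mv/(|q|B) = (1.83×10⁻²⁶)(8.757×10⁵)/((4.806×10⁻¹⁹)(0.104)) ≈ 0.321 m.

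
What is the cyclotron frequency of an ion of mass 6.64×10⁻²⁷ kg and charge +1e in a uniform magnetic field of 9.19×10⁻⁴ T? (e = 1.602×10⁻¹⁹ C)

f = |q|B/(2πm).
f = (1.602×10⁻¹⁹)(9.19×10⁻⁴)/(2π·6.64×10⁻²⁷) ≈ 3530 Hz.

f ≈ 3530 Hz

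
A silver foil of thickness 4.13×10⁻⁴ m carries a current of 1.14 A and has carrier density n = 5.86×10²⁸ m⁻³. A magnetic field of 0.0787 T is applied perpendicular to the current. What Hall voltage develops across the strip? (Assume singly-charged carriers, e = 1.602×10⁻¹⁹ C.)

V_H = IB/(n e t).
V_H = (1.14)(0.0787)/((5.86×10²⁸)(1.602×10⁻¹⁹)(4.13×10⁻⁴)) ≈ 2.31×10⁻⁸ V.

V_H ≈ 2.31×10⁻⁸ V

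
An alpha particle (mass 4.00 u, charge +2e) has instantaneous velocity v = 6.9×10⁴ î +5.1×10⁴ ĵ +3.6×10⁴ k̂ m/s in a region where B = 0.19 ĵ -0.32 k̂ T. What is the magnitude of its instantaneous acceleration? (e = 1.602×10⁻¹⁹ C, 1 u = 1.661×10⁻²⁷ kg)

v×B = (-2.32×10⁴, 2.21×10⁴, 1.31×10⁴) N/C.
F = q v×B = (3.204×10⁻¹⁹ C)·(-2.32×10⁴, 2.21×10⁴, 1.31×10⁴) = (-7.42×10⁻¹⁵, 7.07×10⁻¹⁵, 4.20×10⁻¹⁵) N.
|a| = |F|/m = 1.108×10⁻¹⁴/6.644×10⁻²⁷ ≈ 1.67×10¹² m/s².

|a| ≈ 1.67×10¹² m/s²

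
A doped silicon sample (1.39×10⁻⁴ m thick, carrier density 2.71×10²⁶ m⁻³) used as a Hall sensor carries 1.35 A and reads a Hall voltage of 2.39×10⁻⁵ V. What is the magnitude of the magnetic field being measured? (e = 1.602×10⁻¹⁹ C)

From V_H = IB/(n e t), B = V_H n e t / I.
B = (2.39×10⁻⁵)(2.71×10²⁶)(1.602×10⁻¹⁹)(1.39×10⁻⁴)/1.35 ≈ 0.107 T.

B ≈ 0.107 T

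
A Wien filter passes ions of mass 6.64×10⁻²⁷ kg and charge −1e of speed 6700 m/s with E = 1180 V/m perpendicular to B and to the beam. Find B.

Balance of forces in the selector: qE = qvB ⇒ B = E/v.
B = 1180/6700 = 0.176 T.

B = 0.176 T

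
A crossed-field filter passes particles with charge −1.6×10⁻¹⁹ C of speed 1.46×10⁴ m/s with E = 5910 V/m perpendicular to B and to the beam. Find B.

Balance of forces in the selector: qE = qvB ⇒ B = E/v.
B = 5910/1.46×10⁴ = 0.405 T.

B = 0.405 T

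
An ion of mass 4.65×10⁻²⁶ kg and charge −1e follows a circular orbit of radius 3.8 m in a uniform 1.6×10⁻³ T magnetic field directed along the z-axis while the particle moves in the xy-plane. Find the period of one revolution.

The cyclotron period depends only on m, q, B: T = 2πm/(|q|B).
T = 2π(4.65×10⁻²⁶)/((1.602×10⁻¹⁹)(1.6×10⁻³)) ≈ 1.1×10⁻³ s.

T ≈ 1.1×10⁻³ s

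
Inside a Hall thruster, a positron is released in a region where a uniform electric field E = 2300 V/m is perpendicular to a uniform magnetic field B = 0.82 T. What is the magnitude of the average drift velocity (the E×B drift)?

The steady drift has the magnetic force balancing the electric force, so v_d = E/B.
v_d = 2300/0.82 = 2800 m/s.

v_d ≈ 2800 m/s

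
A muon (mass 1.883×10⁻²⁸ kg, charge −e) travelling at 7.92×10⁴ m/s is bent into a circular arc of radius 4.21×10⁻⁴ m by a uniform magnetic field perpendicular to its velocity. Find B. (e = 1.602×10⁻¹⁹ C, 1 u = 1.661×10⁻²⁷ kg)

From |q|vB = mv²/r, B = mv/(|q|r).
B = (1.883×10⁻²⁸)(7.92×10⁴)/((1.602×10⁻¹⁹)(4.21×10⁻⁴)) ≈ 0.221 T.

B ≈ 0.221 T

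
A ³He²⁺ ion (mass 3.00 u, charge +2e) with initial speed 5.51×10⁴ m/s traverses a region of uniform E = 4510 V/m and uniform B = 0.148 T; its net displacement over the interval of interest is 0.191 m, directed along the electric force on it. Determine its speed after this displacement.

B does no work; ΔKE = |q|E d.
½mv_f² = ½mv₀² + |q|Ed = ½(4.983×10⁻²⁷)(5.51×10⁴)² + (3.204×10⁻¹⁹)(4510)(0.191) ≈ 7.564×10⁻¹⁸ J + 2.760×10⁻¹⁶ J ≈ 2.836×10⁻¹⁶ J.
v_f = √(2·2.836×10⁻¹⁶/4.983×10⁻²⁷) ≈ 3.37×10⁵ m/s.

v_f ≈ 3.37×10⁵ m/s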